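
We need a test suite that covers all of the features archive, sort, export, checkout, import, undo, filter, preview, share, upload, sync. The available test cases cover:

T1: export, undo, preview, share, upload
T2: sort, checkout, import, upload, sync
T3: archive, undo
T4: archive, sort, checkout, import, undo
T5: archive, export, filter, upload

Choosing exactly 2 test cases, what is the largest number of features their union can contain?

9

Choosing T1, T2 covers {sort, export, checkout, import, undo, preview, share, upload, sync} — 9 features.
No choice of 2 test cases does better; here archive, filter are left uncovered.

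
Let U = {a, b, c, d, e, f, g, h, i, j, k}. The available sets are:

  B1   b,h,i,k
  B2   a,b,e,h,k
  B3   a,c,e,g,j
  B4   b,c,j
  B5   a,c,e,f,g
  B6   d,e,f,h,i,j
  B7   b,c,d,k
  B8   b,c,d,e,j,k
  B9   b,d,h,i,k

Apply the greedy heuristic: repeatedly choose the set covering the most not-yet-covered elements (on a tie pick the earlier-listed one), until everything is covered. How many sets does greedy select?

Pick 1: B6 covers 6 new elements (d, e, f, h, i, j).
Pick 2: B2 covers 3 new elements (a, b, k).
Pick 3: B3 covers 2 new elements (c, g).
Greedy uses 3 sets.

3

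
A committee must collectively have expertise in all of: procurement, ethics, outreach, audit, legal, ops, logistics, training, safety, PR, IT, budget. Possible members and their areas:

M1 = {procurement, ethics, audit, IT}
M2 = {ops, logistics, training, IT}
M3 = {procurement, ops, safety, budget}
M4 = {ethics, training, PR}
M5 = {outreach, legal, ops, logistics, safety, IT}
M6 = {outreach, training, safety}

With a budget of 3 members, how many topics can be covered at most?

11

Choosing M1, M4, M5 covers {procurement, ethics, outreach, audit, legal, ops, logistics, training, safety, PR, IT} — 11 topics.
No choice of 3 members does better; here budget is left uncovered.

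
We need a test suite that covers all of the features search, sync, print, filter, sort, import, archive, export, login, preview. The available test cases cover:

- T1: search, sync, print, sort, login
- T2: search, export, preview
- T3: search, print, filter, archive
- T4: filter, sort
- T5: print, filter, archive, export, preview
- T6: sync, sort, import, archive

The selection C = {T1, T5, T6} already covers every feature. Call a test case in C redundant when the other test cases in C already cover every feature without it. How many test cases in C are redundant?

Drop T1: search, login uncovered — not redundant.
Drop T5: filter, export, preview uncovered — not redundant.
Drop T6: import uncovered — not redundant.
None of the test cases in C is redundant.

0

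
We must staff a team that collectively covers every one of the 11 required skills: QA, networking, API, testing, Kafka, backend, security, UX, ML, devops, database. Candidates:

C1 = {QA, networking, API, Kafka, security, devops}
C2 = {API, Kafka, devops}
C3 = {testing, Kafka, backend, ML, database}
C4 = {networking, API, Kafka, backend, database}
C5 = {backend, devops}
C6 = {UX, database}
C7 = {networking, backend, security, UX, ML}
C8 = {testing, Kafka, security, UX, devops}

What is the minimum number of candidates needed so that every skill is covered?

3

C1, C3, C6 together cover {QA, networking, API, testing, Kafka, backend, security, UX, ML, devops, database} — every skill.
No 2 of the 8 candidates cover everything (all 28 pairs fall short), so 3 is minimum.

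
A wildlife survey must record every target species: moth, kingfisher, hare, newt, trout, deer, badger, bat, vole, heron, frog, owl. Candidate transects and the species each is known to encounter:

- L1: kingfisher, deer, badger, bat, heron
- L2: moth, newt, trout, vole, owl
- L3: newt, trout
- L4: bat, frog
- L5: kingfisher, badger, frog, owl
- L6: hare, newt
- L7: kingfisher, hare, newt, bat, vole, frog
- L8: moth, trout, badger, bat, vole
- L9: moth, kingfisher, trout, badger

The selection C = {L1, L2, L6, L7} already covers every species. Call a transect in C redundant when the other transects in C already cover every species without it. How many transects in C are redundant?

Drop L1: deer, badger, heron uncovered — not redundant.
Drop L2: moth, trout, owl uncovered — not redundant.
Drop L6: the rest still cover every species — redundant.
Drop L7: frog uncovered — not redundant.
1 redundant: L6.

1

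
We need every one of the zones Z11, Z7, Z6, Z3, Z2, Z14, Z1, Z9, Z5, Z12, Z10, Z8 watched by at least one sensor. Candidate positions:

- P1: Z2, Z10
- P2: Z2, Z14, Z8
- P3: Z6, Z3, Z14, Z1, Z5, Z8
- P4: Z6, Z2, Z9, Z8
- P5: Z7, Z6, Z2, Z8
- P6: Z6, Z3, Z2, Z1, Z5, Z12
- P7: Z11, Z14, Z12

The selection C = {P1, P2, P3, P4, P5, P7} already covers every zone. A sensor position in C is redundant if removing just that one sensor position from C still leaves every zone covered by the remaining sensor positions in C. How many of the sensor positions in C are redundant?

Drop P1: Z10 uncovered — not redundant.
Drop P2: the rest still cover every zone — redundant.
Drop P3: Z3, Z1, Z5 uncovered — not redundant.
Drop P4: Z9 uncovered — not redundant.
Drop P5: Z7 uncovered — not redundant.
Drop P7: Z11, Z12 uncovered — not redundant.
1 redundant: P2.

1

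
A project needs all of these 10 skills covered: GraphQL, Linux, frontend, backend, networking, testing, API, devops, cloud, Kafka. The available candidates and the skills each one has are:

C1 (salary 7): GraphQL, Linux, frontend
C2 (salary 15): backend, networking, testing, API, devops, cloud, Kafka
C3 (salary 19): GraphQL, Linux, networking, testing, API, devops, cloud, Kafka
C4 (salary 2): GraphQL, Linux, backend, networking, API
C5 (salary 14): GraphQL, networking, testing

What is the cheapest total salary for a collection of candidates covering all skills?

C1, C2 cover every skill at salary 7 + 15 = 22.
Any cover uses at least 2 candidates; among all covering selections none totals below 22.
Greedy by coverage-per-salary would pick C4, C2, C1 for 24 — worse than the optimum 22.

22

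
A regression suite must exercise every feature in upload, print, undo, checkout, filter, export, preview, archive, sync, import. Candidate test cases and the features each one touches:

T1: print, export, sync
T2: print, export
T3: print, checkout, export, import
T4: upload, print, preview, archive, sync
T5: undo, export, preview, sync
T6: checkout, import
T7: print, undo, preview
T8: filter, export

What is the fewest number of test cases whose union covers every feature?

T3, T4, T5, T8 together cover {upload, print, undo, checkout, filter, export, preview, archive, sync, import} — every feature.
No 3 of the 8 test cases cover everything (all 56 triples fall short), so 4 is minimum.

4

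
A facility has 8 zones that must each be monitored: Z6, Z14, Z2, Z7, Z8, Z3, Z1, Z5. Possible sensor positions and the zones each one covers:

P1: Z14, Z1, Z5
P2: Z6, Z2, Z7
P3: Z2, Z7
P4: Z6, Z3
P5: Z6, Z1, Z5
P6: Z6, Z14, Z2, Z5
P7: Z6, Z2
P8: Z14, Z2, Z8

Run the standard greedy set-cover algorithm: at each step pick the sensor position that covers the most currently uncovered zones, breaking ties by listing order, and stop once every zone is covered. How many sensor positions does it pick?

5

Pick 1: P6 covers 4 new zones (Z6, Z14, Z2, Z5).
Pick 2: P1 covers 1 new zones (Z1).
Pick 3: P2 covers 1 new zones (Z7).
Pick 4: P4 covers 1 new zones (Z3).
Pick 5: P8 covers 1 new zones (Z8).
Greedy uses 5 sensor positions. (The true minimum is 4.)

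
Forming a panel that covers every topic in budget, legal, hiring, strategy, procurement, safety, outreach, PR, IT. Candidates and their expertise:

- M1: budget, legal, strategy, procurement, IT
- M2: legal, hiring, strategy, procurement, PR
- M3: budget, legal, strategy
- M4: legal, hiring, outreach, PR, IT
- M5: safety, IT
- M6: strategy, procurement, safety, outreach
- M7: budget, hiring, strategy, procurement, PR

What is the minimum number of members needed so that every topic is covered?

3

M1, M2, M6 together cover {budget, legal, hiring, strategy, procurement, safety, outreach, PR, IT} — every topic.
No 2 of the 7 members cover everything (all 21 pairs fall short), so 3 is minimum.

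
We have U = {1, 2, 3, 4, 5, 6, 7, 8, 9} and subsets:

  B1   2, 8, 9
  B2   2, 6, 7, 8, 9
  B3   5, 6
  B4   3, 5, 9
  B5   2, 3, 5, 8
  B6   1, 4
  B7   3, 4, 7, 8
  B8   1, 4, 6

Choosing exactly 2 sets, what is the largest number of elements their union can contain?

7

Choosing B2, B4 covers {2, 3, 5, 6, 7, 8, 9} — 7 elements.
No choice of 2 sets does better; here 1, 4 are left uncovered.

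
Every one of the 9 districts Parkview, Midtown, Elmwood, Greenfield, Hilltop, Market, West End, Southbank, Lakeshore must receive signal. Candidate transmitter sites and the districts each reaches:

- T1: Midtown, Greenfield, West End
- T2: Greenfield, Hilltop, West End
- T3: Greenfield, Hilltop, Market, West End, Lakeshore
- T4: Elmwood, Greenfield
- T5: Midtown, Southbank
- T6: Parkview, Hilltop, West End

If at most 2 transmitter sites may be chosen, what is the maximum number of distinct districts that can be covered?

7

Choosing T3, T5 covers {Midtown, Greenfield, Hilltop, Market, West End, Southbank, Lakeshore} — 7 districts.
No choice of 2 transmitter sites does better; here Parkview, Elmwood are left uncovered.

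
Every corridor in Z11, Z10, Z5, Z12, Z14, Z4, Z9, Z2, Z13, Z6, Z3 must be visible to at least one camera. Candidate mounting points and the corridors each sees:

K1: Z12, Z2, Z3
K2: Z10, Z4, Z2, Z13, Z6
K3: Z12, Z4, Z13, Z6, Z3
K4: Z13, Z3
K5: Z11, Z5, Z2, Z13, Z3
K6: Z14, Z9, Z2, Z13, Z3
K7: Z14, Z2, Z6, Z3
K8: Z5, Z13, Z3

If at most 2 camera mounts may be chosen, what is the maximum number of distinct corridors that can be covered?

8

Choosing K2, K5 covers {Z11, Z10, Z5, Z4, Z2, Z13, Z6, Z3} — 8 corridors.
No choice of 2 camera mounts does better; here Z12, Z14, Z9 are left uncovered.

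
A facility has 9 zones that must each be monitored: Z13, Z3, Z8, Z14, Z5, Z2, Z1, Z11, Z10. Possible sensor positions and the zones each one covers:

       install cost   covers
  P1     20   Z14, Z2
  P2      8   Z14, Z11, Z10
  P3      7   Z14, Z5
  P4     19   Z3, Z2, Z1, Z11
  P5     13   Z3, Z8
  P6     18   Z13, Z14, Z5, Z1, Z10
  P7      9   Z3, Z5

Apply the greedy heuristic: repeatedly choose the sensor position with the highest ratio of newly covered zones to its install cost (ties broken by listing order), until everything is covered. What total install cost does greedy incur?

Pick 1: P2 adds 3 new (Z14, Z11, Z10) at install cost 8 (ratio 3/8).
Pick 2: P7 adds 2 new (Z3, Z5) at install cost 9 (ratio 2/9).
Pick 3: P6 adds 2 new (Z13, Z1) at install cost 18 (ratio 2/18).
Pick 4: P5 adds 1 new (Z8) at install cost 13 (ratio 1/13).
Pick 5: P4 adds 1 new (Z2) at install cost 19 (ratio 1/19).
Greedy total install cost: 8 + 9 + 18 + 13 + 19 = 67. (The true optimum is 50, so greedy overshoots here.)

67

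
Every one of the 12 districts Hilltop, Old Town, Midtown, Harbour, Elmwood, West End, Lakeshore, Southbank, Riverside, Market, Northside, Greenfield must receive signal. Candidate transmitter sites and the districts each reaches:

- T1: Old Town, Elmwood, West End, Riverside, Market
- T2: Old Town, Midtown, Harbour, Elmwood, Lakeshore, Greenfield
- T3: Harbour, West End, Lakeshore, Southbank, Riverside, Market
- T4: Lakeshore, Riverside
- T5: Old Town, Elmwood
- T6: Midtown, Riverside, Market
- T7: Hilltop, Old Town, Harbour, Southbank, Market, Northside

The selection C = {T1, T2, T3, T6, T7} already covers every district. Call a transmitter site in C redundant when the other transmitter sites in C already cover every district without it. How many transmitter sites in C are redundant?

Drop T1: the rest still cover every district — redundant.
Drop T2: Greenfield uncovered — not redundant.
Drop T3: the rest still cover every district — redundant.
Drop T6: the rest still cover every district — redundant.
Drop T7: Hilltop, Northside uncovered — not redundant.
3 redundant: T1, T3, T6.

3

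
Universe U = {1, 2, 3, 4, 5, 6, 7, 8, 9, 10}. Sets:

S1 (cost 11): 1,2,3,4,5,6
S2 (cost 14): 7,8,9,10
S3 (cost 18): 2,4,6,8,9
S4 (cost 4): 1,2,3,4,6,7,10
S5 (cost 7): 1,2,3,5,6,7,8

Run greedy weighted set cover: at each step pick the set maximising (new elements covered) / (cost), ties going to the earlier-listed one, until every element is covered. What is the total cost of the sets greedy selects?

25

Pick 1: S4 adds 7 new (1, 2, 3, 4, 6, 7, 10) at cost 4 (ratio 7/4).
Pick 2: S5 adds 2 new (5, 8) at cost 7 (ratio 2/7).
Pick 3: S2 adds 1 new (9) at cost 14 (ratio 1/14).
Greedy total cost: 4 + 7 + 14 = 25.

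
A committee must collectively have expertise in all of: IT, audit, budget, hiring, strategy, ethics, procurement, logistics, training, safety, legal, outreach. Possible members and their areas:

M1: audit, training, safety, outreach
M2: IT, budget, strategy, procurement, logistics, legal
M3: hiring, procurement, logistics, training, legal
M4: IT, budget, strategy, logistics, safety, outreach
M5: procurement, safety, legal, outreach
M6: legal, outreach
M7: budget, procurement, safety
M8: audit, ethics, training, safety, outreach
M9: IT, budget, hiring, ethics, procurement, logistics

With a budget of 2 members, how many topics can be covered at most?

Choosing M2, M8 covers {IT, audit, budget, strategy, ethics, procurement, logistics, training, safety, legal, outreach} — 11 topics.
No choice of 2 members does better; here hiring is left uncovered.

11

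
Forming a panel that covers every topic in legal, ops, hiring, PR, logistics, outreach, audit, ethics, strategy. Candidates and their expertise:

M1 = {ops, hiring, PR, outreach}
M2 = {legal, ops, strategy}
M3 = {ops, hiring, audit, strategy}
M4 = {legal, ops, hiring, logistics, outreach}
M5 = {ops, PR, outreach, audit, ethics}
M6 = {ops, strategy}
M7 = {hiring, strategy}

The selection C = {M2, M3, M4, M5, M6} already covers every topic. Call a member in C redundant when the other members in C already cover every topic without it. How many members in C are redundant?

Drop M2: the rest still cover every topic — redundant.
Drop M3: the rest still cover every topic — redundant.
Drop M4: logistics uncovered — not redundant.
Drop M5: PR, ethics uncovered — not redundant.
Drop M6: the rest still cover every topic — redundant.
3 redundant: M2, M3, M6.

3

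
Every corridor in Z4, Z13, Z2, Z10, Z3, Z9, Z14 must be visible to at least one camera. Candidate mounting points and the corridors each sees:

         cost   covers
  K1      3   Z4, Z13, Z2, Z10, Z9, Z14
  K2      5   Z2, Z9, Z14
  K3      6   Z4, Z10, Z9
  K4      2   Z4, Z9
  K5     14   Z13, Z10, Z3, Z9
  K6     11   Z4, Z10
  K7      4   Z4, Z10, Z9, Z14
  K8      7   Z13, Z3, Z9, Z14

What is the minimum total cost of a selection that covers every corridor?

K1, K8 cover every corridor at cost 3 + 7 = 10.
Any cover uses at least 2 camera mounts; among all covering selections none totals below 10.

10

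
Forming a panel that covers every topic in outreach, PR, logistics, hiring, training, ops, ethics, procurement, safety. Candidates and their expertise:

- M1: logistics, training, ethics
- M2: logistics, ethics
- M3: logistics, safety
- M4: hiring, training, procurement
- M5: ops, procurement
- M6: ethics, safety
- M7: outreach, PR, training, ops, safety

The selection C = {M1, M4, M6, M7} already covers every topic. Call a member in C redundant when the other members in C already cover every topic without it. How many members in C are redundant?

Drop M1: logistics uncovered — not redundant.
Drop M4: hiring, procurement uncovered — not redundant.
Drop M6: the rest still cover every topic — redundant.
Drop M7: outreach, PR, ops uncovered — not redundant.
1 redundant: M6.

1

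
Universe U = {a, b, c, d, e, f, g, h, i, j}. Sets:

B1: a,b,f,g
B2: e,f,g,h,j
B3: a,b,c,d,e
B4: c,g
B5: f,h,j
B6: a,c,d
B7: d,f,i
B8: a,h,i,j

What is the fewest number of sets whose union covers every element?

3

B1, B3, B8 together cover {a, b, c, d, e, f, g, h, i, j} — every element.
No 2 of the 8 sets cover everything (all 28 pairs fall short), so 3 is minimum.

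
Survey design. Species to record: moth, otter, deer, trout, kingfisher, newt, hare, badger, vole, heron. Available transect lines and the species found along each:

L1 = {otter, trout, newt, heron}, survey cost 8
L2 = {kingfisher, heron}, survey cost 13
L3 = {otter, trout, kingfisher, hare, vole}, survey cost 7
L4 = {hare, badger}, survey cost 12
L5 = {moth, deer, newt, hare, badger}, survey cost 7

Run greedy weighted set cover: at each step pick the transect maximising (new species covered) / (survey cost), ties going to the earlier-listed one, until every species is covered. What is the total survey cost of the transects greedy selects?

Pick 1: L3 adds 5 new (otter, trout, kingfisher, hare, vole) at survey cost 7 (ratio 5/7).
Pick 2: L5 adds 4 new (moth, deer, newt, badger) at survey cost 7 (ratio 4/7).
Pick 3: L1 adds 1 new (heron) at survey cost 8 (ratio 1/8).
Greedy total survey cost: 7 + 7 + 8 = 22.

22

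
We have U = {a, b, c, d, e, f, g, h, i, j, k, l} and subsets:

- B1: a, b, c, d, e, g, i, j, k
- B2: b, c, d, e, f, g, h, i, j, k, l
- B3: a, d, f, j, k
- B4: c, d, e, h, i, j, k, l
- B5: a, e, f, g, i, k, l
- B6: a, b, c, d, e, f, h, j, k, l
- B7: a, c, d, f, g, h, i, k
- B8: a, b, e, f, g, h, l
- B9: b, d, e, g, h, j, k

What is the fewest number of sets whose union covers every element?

B1, B2 together cover {a, b, c, d, e, f, g, h, i, j, k, l} — every element.
No single set contains all 12 elements, so 2 is optimal.

2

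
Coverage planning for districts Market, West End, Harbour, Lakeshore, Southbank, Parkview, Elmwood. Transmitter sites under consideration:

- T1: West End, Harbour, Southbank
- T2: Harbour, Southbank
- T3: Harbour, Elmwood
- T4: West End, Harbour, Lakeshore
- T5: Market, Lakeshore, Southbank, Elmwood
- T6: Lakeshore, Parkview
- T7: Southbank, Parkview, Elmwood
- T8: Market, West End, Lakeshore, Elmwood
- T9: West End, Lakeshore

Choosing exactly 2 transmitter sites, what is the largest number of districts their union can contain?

6

Choosing T1, T5 covers {Market, West End, Harbour, Lakeshore, Southbank, Elmwood} — 6 districts.
No choice of 2 transmitter sites does better; here Parkview is left uncovered.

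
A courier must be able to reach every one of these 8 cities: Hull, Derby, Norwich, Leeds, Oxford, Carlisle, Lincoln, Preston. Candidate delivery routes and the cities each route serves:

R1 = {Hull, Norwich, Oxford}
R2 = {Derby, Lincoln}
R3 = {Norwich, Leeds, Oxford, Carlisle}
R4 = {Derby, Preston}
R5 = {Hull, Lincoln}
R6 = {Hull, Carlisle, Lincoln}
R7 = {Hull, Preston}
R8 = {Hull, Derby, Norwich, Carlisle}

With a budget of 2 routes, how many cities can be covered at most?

Choosing R2, R3 covers {Derby, Norwich, Leeds, Oxford, Carlisle, Lincoln} — 6 cities.
No choice of 2 routes does better; here Hull, Preston are left uncovered.

6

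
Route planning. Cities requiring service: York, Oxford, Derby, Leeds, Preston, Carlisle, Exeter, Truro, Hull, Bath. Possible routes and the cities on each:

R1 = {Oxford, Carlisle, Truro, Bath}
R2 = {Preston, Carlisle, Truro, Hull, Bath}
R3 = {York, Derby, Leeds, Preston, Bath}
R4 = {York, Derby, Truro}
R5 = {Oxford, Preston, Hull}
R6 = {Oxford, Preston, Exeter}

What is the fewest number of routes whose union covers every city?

R2, R3, R6 together cover {York, Oxford, Derby, Leeds, Preston, Carlisle, Exeter, Truro, Hull, Bath} — every city.
No 2 of the 6 routes cover everything (all 15 pairs fall short), so 3 is minimum.

3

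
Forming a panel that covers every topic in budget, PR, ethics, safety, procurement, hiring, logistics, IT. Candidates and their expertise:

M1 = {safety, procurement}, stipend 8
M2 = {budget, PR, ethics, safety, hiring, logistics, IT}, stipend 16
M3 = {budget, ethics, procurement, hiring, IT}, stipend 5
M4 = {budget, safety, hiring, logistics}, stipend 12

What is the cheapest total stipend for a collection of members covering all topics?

21

M2, M3 cover every topic at stipend 16 + 5 = 21.
Any cover uses at least 2 members; among all covering selections none totals below 21.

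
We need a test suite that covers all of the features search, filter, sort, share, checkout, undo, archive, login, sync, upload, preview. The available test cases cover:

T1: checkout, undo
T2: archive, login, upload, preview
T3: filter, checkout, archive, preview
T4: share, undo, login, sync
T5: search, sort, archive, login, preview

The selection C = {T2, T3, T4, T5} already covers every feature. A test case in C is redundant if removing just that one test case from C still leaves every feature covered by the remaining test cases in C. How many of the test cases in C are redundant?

0

Drop T2: upload uncovered — not redundant.
Drop T3: filter, checkout uncovered — not redundant.
Drop T4: share, undo, sync uncovered — not redundant.
Drop T5: search, sort uncovered — not redundant.
None of the test cases in C is redundant.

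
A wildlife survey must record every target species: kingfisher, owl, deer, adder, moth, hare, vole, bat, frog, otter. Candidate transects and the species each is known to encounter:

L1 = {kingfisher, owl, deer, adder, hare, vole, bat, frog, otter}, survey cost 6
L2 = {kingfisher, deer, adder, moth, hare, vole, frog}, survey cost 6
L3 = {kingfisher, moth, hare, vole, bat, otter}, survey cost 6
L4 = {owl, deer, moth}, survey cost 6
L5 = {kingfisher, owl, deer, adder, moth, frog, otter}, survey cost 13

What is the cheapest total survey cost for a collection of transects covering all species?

L1, L2 cover every species at survey cost 6 + 6 = 12.
Any cover uses at least 2 transects; among all covering selections none totals below 12.

12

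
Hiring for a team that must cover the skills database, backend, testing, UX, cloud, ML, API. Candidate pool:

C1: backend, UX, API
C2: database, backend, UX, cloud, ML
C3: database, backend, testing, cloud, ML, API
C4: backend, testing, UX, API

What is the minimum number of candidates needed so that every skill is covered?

C1, C3 together cover {database, backend, testing, UX, cloud, ML, API} — every skill.
No single candidate contains all 7 skills, so 2 is optimal.

2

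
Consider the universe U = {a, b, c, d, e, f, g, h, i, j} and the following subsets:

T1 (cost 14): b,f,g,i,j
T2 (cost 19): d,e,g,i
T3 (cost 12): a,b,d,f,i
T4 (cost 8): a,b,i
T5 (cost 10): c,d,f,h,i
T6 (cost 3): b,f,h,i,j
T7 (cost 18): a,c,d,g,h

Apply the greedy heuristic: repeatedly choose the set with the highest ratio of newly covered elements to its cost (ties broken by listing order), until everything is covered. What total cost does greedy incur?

Pick 1: T6 adds 5 new (b, f, h, i, j) at cost 3 (ratio 5/3).
Pick 2: T7 adds 4 new (a, c, d, g) at cost 18 (ratio 4/18).
Pick 3: T2 adds 1 new (e) at cost 19 (ratio 1/19).
Greedy total cost: 3 + 18 + 19 = 40.

40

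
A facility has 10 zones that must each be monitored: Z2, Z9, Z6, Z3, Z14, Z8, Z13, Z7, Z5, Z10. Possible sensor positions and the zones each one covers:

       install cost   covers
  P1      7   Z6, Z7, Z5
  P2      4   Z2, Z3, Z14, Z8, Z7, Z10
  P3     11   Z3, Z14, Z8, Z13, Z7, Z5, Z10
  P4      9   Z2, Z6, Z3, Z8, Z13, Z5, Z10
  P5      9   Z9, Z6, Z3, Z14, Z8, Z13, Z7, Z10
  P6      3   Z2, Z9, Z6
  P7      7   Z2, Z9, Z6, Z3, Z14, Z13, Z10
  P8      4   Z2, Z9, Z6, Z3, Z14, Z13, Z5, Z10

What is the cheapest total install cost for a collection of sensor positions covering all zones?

P2, P8 cover every zone at install cost 4 + 4 = 8.
Any cover uses at least 2 sensor positions; among all covering selections none totals below 8.

8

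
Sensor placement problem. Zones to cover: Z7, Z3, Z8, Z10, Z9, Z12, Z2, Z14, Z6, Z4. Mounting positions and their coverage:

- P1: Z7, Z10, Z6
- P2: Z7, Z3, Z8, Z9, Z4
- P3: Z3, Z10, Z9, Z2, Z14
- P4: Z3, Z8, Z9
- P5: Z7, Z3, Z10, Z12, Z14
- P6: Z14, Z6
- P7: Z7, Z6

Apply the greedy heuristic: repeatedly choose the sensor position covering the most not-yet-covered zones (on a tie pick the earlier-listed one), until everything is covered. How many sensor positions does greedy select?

4

Pick 1: P2 covers 5 new zones (Z7, Z3, Z8, Z9, Z4).
Pick 2: P3 covers 3 new zones (Z10, Z2, Z14).
Pick 3: P1 covers 1 new zones (Z6).
Pick 4: P5 covers 1 new zones (Z12).
Greedy uses 4 sensor positions.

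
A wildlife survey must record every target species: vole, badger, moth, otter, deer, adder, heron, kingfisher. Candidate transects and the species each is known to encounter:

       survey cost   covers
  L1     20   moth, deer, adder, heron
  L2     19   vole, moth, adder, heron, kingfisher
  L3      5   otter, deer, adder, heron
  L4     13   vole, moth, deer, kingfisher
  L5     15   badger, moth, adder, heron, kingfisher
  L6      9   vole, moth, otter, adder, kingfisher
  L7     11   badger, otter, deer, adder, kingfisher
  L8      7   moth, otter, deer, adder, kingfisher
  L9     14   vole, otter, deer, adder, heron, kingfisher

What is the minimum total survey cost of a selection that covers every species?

25

L3, L6, L7 cover every species at survey cost 5 + 9 + 11 = 25.
Any cover uses at least 2 transects; among all covering selections none totals below 25.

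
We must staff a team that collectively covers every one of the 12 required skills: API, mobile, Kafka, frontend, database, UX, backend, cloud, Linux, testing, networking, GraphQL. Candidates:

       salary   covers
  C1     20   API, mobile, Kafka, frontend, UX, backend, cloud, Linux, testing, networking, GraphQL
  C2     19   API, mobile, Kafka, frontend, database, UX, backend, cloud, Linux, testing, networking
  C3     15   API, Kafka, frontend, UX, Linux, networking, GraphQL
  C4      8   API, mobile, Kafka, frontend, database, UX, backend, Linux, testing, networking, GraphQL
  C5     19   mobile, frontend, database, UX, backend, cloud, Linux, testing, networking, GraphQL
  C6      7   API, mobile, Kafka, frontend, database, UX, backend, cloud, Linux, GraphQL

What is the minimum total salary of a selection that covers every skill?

15

C4, C6 cover every skill at salary 8 + 7 = 15.
Any cover uses at least 2 candidates; among all covering selections none totals below 15.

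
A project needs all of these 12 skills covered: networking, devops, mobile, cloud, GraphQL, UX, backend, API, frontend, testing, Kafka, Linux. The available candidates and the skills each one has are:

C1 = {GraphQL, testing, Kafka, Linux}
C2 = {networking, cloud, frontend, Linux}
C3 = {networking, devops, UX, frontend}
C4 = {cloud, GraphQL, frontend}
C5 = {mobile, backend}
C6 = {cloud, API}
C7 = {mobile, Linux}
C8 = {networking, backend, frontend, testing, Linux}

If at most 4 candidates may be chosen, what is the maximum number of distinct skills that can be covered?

12

Choosing C1, C3, C5, C6 covers {networking, devops, mobile, cloud, GraphQL, UX, backend, API, frontend, testing, Kafka, Linux} — 12 skills.
That is all 12 skills.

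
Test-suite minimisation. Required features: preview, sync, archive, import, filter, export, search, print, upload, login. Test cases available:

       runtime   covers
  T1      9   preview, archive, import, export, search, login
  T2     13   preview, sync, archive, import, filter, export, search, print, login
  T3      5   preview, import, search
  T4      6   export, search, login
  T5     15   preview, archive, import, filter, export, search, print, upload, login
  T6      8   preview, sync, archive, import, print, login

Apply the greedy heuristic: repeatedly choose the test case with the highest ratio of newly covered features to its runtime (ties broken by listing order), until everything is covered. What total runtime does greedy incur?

29

Pick 1: T6 adds 6 new (preview, sync, archive, import, print, login) at runtime 8 (ratio 6/8).
Pick 2: T4 adds 2 new (export, search) at runtime 6 (ratio 2/6).
Pick 3: T5 adds 2 new (filter, upload) at runtime 15 (ratio 2/15).
Greedy total runtime: 8 + 6 + 15 = 29. (The true optimum is 23, so greedy overshoots here.)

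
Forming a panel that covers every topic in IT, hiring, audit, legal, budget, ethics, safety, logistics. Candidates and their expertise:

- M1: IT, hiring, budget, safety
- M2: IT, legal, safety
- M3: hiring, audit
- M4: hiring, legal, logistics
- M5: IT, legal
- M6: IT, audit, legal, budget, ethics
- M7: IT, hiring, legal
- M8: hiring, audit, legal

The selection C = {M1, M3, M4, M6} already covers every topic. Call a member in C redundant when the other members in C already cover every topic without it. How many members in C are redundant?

Drop M1: safety uncovered — not redundant.
Drop M3: the rest still cover every topic — redundant.
Drop M4: logistics uncovered — not redundant.
Drop M6: ethics uncovered — not redundant.
1 redundant: M3.

1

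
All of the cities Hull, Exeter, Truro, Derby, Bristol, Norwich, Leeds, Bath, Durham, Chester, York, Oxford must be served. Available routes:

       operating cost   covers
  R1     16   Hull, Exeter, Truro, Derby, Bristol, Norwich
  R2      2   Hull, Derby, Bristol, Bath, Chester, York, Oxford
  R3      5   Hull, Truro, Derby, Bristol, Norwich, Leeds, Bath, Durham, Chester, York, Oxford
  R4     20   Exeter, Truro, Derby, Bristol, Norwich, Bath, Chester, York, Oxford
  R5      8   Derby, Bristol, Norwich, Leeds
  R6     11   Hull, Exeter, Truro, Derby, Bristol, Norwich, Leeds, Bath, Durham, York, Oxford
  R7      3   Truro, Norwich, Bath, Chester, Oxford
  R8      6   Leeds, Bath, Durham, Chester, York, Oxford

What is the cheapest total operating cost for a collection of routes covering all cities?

R2, R6 cover every city at operating cost 2 + 11 = 13.
Any cover uses at least 2 routes; among all covering selections none totals below 13.

13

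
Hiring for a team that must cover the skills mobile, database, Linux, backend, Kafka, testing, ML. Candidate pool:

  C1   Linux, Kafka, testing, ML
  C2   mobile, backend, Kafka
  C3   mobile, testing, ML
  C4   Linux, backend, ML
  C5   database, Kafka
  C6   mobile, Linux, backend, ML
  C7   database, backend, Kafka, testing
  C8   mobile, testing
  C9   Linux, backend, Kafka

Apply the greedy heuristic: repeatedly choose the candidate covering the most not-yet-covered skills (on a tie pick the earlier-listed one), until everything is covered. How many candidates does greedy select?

Pick 1: C1 covers 4 new skills (Linux, Kafka, testing, ML).
Pick 2: C2 covers 2 new skills (mobile, backend).
Pick 3: C5 covers 1 new skills (database).
Greedy uses 3 candidates. (The true minimum is 2.)

3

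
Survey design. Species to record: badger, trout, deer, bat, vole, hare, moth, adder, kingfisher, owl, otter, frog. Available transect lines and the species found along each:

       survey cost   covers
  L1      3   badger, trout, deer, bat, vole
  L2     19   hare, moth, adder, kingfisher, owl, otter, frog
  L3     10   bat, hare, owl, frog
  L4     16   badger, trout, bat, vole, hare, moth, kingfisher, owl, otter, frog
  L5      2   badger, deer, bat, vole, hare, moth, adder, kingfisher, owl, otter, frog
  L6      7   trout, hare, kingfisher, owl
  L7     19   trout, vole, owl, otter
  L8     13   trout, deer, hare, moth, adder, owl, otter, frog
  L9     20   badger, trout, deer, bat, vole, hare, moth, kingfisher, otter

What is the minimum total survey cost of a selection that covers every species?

L1, L5 cover every species at survey cost 3 + 2 = 5.
Any cover uses at least 2 transects; among all covering selections none totals below 5.

5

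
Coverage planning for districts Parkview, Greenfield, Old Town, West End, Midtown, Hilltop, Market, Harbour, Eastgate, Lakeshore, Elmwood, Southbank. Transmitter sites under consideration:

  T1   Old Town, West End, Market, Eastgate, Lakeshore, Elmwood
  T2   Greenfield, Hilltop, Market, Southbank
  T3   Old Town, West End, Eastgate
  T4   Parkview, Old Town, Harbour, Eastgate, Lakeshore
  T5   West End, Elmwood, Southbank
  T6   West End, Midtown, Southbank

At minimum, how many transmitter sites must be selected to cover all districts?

4

T1, T2, T4, T6 together cover {Parkview, Greenfield, Old Town, West End, Midtown, Hilltop, Market, Harbour, Eastgate, Lakeshore, Elmwood, Southbank} — every district.
No 3 of the 6 transmitter sites cover everything (all 20 triples fall short), so 4 is minimum.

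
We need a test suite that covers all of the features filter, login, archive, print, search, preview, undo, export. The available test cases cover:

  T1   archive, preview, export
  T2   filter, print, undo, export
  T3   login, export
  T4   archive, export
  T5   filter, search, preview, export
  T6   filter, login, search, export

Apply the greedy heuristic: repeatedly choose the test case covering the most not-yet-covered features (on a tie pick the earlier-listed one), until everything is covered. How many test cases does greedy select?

3

Pick 1: T2 covers 4 new features (filter, print, undo, export).
Pick 2: T1 covers 2 new features (archive, preview).
Pick 3: T6 covers 2 new features (login, search).
Greedy uses 3 test cases.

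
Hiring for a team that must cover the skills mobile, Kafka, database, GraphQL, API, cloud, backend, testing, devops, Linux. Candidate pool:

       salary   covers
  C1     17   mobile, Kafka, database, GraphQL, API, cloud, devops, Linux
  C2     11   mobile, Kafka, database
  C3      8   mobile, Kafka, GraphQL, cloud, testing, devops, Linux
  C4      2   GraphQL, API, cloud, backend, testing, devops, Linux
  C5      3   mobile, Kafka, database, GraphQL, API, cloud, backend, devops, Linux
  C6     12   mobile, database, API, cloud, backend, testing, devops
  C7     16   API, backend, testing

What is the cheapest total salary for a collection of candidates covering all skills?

C4, C5 cover every skill at salary 2 + 3 = 5.
Any cover uses at least 2 candidates; among all covering selections none totals below 5.

5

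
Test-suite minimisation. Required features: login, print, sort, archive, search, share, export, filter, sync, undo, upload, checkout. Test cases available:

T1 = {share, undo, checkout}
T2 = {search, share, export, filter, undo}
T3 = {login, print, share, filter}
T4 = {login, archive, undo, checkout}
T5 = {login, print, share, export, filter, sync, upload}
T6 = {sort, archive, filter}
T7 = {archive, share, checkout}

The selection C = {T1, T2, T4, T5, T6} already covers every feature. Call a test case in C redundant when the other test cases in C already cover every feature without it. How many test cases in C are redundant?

Drop T1: the rest still cover every feature — redundant.
Drop T2: search uncovered — not redundant.
Drop T4: the rest still cover every feature — redundant.
Drop T5: print, sync, upload uncovered — not redundant.
Drop T6: sort uncovered — not redundant.
2 redundant: T1, T4.

2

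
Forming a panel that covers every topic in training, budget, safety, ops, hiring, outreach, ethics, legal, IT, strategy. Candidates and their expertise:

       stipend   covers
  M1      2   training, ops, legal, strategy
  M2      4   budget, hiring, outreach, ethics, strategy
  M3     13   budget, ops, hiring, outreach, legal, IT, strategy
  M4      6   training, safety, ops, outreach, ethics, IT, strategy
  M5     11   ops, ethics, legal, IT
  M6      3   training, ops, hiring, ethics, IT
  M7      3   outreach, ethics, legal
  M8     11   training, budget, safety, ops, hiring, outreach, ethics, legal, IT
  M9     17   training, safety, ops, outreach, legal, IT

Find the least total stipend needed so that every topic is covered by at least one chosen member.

M1, M2, M4 cover every topic at stipend 2 + 4 + 6 = 12.
Any cover uses at least 2 members; among all covering selections none totals below 12.

12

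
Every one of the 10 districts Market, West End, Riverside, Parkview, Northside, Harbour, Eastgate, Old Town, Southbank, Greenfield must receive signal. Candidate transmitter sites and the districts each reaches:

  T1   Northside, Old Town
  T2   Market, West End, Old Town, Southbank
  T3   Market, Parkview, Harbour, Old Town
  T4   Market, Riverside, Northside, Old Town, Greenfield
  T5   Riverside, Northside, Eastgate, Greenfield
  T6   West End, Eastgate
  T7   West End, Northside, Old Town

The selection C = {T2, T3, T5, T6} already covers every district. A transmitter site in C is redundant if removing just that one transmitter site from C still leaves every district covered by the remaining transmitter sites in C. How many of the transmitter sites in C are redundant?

1

Drop T2: Southbank uncovered — not redundant.
Drop T3: Parkview, Harbour uncovered — not redundant.
Drop T5: Riverside, Northside, Greenfield uncovered — not redundant.
Drop T6: the rest still cover every district — redundant.
1 redundant: T6.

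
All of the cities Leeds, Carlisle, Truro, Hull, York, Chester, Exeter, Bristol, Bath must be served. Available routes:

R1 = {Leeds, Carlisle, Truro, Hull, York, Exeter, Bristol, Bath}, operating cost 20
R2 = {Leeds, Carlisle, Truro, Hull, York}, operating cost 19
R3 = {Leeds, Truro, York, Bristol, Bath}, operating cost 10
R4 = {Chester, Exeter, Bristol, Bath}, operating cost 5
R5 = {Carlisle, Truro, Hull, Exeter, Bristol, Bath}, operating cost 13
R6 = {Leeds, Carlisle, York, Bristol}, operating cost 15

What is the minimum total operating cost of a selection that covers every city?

24

R2, R4 cover every city at operating cost 19 + 5 = 24.
Any cover uses at least 2 routes; among all covering selections none totals below 24.
Greedy by coverage-per-operating cost would pick R4, R3, R5 for 28 — worse than the optimum 24.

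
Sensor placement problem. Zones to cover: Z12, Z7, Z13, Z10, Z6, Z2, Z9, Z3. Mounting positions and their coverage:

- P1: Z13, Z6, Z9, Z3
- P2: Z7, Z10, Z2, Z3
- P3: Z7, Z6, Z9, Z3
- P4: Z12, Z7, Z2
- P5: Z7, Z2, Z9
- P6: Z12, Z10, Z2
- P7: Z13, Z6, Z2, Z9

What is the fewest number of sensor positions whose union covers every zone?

3

P1, P2, P4 together cover {Z12, Z7, Z13, Z10, Z6, Z2, Z9, Z3} — every zone.
No 2 of the 7 sensor positions cover everything (all 21 pairs fall short), so 3 is minimum.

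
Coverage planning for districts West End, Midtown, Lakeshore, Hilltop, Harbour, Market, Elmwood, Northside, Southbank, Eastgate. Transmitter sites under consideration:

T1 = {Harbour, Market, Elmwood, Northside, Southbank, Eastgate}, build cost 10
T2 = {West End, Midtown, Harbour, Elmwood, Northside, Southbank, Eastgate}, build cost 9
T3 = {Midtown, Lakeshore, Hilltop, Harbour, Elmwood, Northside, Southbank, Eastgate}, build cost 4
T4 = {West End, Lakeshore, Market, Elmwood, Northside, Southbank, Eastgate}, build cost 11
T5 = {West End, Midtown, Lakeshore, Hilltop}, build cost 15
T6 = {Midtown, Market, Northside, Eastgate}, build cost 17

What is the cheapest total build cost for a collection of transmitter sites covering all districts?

15

T3, T4 cover every district at build cost 4 + 11 = 15.
Any cover uses at least 2 transmitter sites; among all covering selections none totals below 15.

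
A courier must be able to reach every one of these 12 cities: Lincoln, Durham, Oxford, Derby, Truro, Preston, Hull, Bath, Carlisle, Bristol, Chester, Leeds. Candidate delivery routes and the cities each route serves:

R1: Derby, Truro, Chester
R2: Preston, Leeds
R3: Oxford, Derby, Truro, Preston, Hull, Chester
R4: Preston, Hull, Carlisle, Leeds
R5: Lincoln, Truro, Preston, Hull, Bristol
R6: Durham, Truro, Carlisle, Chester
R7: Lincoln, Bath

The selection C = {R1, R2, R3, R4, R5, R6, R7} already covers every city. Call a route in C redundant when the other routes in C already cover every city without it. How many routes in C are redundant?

Drop R1: the rest still cover every city — redundant.
Drop R2: the rest still cover every city — redundant.
Drop R3: Oxford uncovered — not redundant.
Drop R4: the rest still cover every city — redundant.
Drop R5: Bristol uncovered — not redundant.
Drop R6: Durham uncovered — not redundant.
Drop R7: Bath uncovered — not redundant.
3 redundant: R1, R2, R4.

3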